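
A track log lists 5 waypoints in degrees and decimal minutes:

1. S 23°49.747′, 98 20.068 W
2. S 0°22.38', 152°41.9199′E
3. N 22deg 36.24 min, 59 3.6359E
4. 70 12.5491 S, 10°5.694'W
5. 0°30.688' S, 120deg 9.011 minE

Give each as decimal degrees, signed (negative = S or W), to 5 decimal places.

Point 1:
  Lat: 23 + 49.747/60 = 23.829117
  hemisphere S, so the sign is −
  Lon: 98 + 20.068/60 = 98.334467
  W → negative
Point 2:
  Lat: 0 + 22.38/60 = 0.373000
  S ⇒ negate
  λ: 41.9199′ = 0.698665°; total 152.698665
  E → positive
Point 3:
  Lat: 36.24′ = 0.604000°; total 22.604000
  N → positive
  λ: 59 + 3.6359/60 = 59.060598
  E ⇒ keep positive
Point 4:
  φ: 12.5491′ = 0.209152°; total 70.209152
  S → negative
  λ: 10 + 5.694/60 = 10.094900
  hemisphere W, so the sign is −
Point 5:
  φ: 30.688′ = 0.511467°; total 0.511467
  S → negative
  Lon: 9.011′ = 0.150183°; total 120.150183
  E ⇒ keep positive

1. -23.82912, -98.33447
2. -0.37300, 152.69867
3. 22.60400, 59.06060
4. -70.20915, -10.09490
5. -0.51147, 120.15018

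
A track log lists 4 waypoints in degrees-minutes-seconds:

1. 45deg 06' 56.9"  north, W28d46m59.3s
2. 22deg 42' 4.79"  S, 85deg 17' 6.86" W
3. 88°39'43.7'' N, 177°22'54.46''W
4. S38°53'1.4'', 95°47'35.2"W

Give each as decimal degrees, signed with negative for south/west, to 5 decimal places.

Point 1:
  Lat: 45 + 6/60 + 56.9/3600 = 45.115806
  N ⇒ keep positive
  Longitude: 28° + 46/60 + 59.3/3600 = 28 + 0.766667 + 0.016472 = 28.783139
  W ⇒ negate
Point 2:
  Latitude: 22 + 42/60 + 4.79/3600 = 22.701331
  hemisphere S, so the sign is −
  Longitude: 17′ + 6.86″ = 17.11433′; 85 + 17.11433/60 = 85.285239
  W ⇒ negate
Point 3:
  φ: 88 + 39/60 + 43.7/3600 = 88.662139
  N ⇒ keep positive
  Longitude: 22′ + 54.46″ = 22.90767′; 177 + 22.90767/60 = 177.381794
  W ⇒ negate
Point 4:
  Latitude: 53′ + 1.4″ = 53.02333′; 38 + 53.02333/60 = 38.883722
  S → negative
  Longitude: 47′ + 35.2″ = 47.58667′; 95 + 47.58667/60 = 95.793111
  W ⇒ negate

1. 45.11581, -28.78314
2. -22.70133, -85.28524
3. 88.66214, -177.38179
4. -38.88372, -95.79311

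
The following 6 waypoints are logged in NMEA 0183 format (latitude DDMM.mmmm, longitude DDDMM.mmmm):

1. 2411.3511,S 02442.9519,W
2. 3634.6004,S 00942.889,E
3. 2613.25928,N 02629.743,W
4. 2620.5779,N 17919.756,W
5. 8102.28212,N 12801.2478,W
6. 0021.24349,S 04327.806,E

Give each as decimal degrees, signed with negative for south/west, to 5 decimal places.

1. -24.18919, -24.71587
2. -36.57667, 9.71482
3. 26.22099, -26.49572
4. 26.34297, -179.32927
5. 81.03804, -128.02080
6. -0.35406, 43.46343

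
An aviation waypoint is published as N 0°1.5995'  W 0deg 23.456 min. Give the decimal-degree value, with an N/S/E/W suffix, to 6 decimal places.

Lat: 0 + 1.5995/60 = 0.0266583
λ: 23.456′ = 0.390933°; total 0.3909333

0.026658° N, 0.390933° W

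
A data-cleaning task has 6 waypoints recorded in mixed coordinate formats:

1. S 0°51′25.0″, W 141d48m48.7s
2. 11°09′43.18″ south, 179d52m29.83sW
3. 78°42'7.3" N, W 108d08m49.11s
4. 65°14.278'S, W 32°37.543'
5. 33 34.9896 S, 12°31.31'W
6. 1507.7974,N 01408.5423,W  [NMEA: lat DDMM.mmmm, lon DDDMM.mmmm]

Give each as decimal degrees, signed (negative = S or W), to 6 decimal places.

Point 1:
  φ: 0 + 51/60 + 25/3600 = 0.8569444
  S ⇒ negate
  Longitude: 48′ + 48.7″ = 48.81167′; 141 + 48.81167/60 = 141.8135278
  W → negative
Point 2:
  Lat: 11 + 9/60 + 43.18/3600 = 11.1619944
  S → negative
  λ: 52′ + 29.83″ = 52.49717′; 179 + 52.49717/60 = 179.8749528
  W ⇒ negate
Point 3:
  Latitude: 78 + 42/60 + 7.3/3600 = 78.7020278
  N ⇒ keep positive
  λ: 108 + 8/60 + 49.11/3600 = 108.1469750
  W ⇒ negate
Point 4:
  Latitude: 65 + 14.278/60 = 65.2379667
  hemisphere S, so the sign is −
  λ: 32 + 37.543/60 = 32.6257167
  hemisphere W, so the sign is −
Point 5:
  φ: 34.9896′ = 0.583160°; total 33.5831600
  S → negative
  Longitude: 12 + 31.31/60 = 12.5218333
  hemisphere W, so the sign is −
Point 6:
  Lat: degrees = first 2 digits = 15, minutes = 7.7974; 15 + 7.7974/60 = 15.1299567
  N → positive
  Lon: degrees = first 3 digits = 14, minutes = 8.5423; 14 + 8.5423/60 = 14.1423717
  W ⇒ negate

1. -0.856944, -141.813528
2. -11.161994, -179.874953
3. 78.702028, -108.146975
4. -65.237967, -32.625717
5. -33.583160, -12.521833
6. 15.129957, -14.142372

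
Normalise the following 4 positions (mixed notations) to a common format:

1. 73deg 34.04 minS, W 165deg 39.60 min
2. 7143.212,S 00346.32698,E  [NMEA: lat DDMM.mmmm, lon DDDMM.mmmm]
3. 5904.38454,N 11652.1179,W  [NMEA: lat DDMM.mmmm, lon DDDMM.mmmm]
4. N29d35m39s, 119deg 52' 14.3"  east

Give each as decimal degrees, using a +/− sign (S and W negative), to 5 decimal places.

Point 1:
  Latitude: 73 + 34.04/60 = 73.567333
  S → negative
  Lon: 165 + 39.6/60 = 165.660000
  W ⇒ negate
Point 2:
  Lat: split at 2 digits → 71° and 43.212′; 71 + 43.212/60 = 71.720200
  S → negative
  λ: split at 3 digits → 003° and 46.32698′; 3 + 46.32698/60 = 3.772116
  E ⇒ keep positive
Point 3:
  Latitude: split at 2 digits → 59° and 4.38454′; 59 + 4.38454/60 = 59.073076
  N → positive
  λ: split at 3 digits → 116° and 52.1179′; 116 + 52.1179/60 = 116.868632
  hemisphere W, so the sign is −
Point 4:
  Lat: 35′ + 39″ = 35.65000′; 29 + 35.65000/60 = 29.594167
  N → positive
  Lon: 119 + 52/60 + 14.3/3600 = 119.870639
  E ⇒ keep positive

1. -73.56733, -165.66000
2. -71.72020, 3.77212
3. 59.07308, -116.86863
4. 29.59417, 119.87064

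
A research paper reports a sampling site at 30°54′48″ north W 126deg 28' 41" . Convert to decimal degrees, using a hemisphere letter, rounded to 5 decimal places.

30.91333° N, 126.47806° W

Latitude: 30° + 54/60 + 48/3600 = 30 + 0.900000 + 0.013333 = 30.913333
Lon: 126 + 28/60 + 41/3600 = 126.478056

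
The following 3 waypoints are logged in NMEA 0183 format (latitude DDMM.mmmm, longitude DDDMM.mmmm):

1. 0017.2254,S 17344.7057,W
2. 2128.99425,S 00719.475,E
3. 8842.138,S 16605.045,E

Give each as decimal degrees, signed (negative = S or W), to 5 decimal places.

1. -0.28709, -173.74510
2. -21.48324, 7.32458
3. -88.70230, 166.08408

Point 1:
  Lat: split at 2 digits → 00° and 17.2254′; 0 + 17.2254/60 = 0.287090
  S ⇒ negate
  Lon: degrees = first 3 digits = 173, minutes = 44.7057; 173 + 44.7057/60 = 173.745095
  hemisphere W, so the sign is −
Point 2:
  φ: degrees = first 2 digits = 21, minutes = 28.99425; 21 + 28.99425/60 = 21.483238
  S ⇒ negate
  Longitude: degrees = first 3 digits = 7, minutes = 19.475; 7 + 19.475/60 = 7.324583
  E ⇒ keep positive
Point 3:
  φ: split at 2 digits → 88° and 42.138′; 88 + 42.138/60 = 88.702300
  S ⇒ negate
  Longitude: split at 3 digits → 166° and 5.045′; 166 + 5.045/60 = 166.084083
  E → positive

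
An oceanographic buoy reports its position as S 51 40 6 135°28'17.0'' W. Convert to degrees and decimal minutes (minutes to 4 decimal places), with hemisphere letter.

Latitude: 40 + 6/60 = 40.100000′
λ: 28 + 17/60 = 28.283333′

51° 40.1000′ S, 135° 28.2833′ W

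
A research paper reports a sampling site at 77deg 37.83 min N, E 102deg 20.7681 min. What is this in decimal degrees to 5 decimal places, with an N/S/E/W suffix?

77.63050° N, 102.34614° E

Lat: 77 + 37.83/60 = 77.630500
Longitude: 20.7681′ = 0.346135°; total 102.346135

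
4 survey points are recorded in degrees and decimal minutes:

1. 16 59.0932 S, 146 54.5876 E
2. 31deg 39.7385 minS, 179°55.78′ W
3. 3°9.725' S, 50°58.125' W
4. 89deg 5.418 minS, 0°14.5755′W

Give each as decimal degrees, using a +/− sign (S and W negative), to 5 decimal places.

Point 1:
  φ: 59.0932′ = 0.984887°; total 16.984887
  hemisphere S, so the sign is −
  λ: 146 + 54.5876/60 = 146.909793
  E → positive
Point 2:
  φ: 39.7385′ = 0.662308°; total 31.662308
  S ⇒ negate
  Lon: 55.78′ = 0.929667°; total 179.929667
  W → negative
Point 3:
  φ: 9.725′ = 0.162083°; total 3.162083
  S ⇒ negate
  Longitude: 50 + 58.125/60 = 50.968750
  W → negative
Point 4:
  Latitude: 89 + 5.418/60 = 89.090300
  hemisphere S, so the sign is −
  Longitude: 0 + 14.5755/60 = 0.242925
  W ⇒ negate

1. -16.98489, 146.90979
2. -31.66231, -179.92967
3. -3.16208, -50.96875
4. -89.09030, -0.24293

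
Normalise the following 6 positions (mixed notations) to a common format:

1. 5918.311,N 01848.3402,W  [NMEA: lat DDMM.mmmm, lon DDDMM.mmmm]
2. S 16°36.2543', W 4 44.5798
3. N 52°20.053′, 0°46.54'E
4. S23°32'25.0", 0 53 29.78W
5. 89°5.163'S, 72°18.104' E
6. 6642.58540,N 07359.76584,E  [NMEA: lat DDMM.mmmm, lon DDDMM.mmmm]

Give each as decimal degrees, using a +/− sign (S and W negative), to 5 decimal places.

1. 59.30518, -18.80567
2. -16.60424, -4.74300
3. 52.33422, 0.77567
4. -23.54028, -0.89161
5. -89.08605, 72.30173
6. 66.70976, 73.99610

Point 1:
  Lat: split at 2 digits → 59° and 18.311′; 59 + 18.311/60 = 59.305183
  N ⇒ keep positive
  Lon: split at 3 digits → 018° and 48.3402′; 18 + 48.3402/60 = 18.805670
  W → negative
Point 2:
  Latitude: 36.2543′ = 0.604238°; total 16.604238
  hemisphere S, so the sign is −
  Longitude: 44.5798′ = 0.742997°; total 4.742997
  W → negative
Point 3:
  Lat: 52 + 20.053/60 = 52.334217
  N → positive
  Lon: 0 + 46.54/60 = 0.775667
  E → positive
Point 4:
  Lat: 32′ + 25″ = 32.41667′; 23 + 32.41667/60 = 23.540278
  S ⇒ negate
  λ: 0° + 53/60 + 29.78/3600 = 0 + 0.883333 + 0.008272 = 0.891606
  hemisphere W, so the sign is −
Point 5:
  Lat: 89 + 5.163/60 = 89.086050
  hemisphere S, so the sign is −
  Longitude: 72 + 18.104/60 = 72.301733
  E ⇒ keep positive
Point 6:
  φ: degrees = first 2 digits = 66, minutes = 42.5854; 66 + 42.5854/60 = 66.709757
  N ⇒ keep positive
  λ: split at 3 digits → 073° and 59.76584′; 73 + 59.76584/60 = 73.996097
  E ⇒ keep positive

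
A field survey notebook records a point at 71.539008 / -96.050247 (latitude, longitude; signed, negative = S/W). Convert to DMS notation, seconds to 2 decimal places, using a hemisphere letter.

Latitude: whole degrees 71; 32.34048′ → 32′ and 20.4288″
Longitude is negative → W; |value| = 96.050247
Longitude: whole degrees 96; 3.01482′ → 3′ and 0.8892″

71°32′20.43″ N, 96°03′0.89″ W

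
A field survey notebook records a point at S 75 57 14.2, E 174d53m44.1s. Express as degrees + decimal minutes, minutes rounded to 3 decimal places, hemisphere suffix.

φ: 57 + 14.2/60 = 57.23667′
λ: 53 + 44.1/60 = 53.73500′

75° 57.237′ S, 174° 53.735′ E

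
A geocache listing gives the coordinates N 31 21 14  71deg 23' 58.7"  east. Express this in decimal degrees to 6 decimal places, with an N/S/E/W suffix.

31.353889° N, 71.399639° E

Latitude: 31° + 21/60 + 14/3600 = 31 + 0.350000 + 0.003889 = 31.3538889
Longitude: 71 + 23/60 + 58.7/3600 = 71.3996389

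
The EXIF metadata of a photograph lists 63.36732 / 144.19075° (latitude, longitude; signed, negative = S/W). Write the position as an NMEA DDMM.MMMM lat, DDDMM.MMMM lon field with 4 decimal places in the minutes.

φ: 63° + 0.367320 × 60 = 63° 22.039200′
Longitude: fractional part 0.190750 → 11.445000 minutes

6322.0392,N / 14411.4450,E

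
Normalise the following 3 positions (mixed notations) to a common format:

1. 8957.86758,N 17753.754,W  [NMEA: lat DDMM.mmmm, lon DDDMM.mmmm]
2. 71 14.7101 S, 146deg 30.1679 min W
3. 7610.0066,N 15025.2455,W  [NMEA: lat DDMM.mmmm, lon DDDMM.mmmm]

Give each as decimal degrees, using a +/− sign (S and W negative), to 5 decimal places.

Point 1:
  φ: degrees = first 2 digits = 89, minutes = 57.86758; 89 + 57.86758/60 = 89.964460
  N → positive
  Longitude: split at 3 digits → 177° and 53.754′; 177 + 53.754/60 = 177.895900
  W → negative
Point 2:
  Lat: 14.7101′ = 0.245168°; total 71.245168
  S ⇒ negate
  Lon: 30.1679′ = 0.502798°; total 146.502798
  hemisphere W, so the sign is −
Point 3:
  Latitude: degrees = first 2 digits = 76, minutes = 10.0066; 76 + 10.0066/60 = 76.166777
  N → positive
  Lon: split at 3 digits → 150° and 25.2455′; 150 + 25.2455/60 = 150.420758
  W → negative

1. 89.96446, -177.89590
2. -71.24517, -146.50280
3. 76.16678, -150.42076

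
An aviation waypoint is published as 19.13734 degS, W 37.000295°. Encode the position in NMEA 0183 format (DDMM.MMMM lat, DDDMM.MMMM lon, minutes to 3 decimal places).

Lat: 19° + 0.137340 × 60 = 19° 8.24040′
λ: 37° + 0.000295 × 60 = 37° 0.01770′

1908.240,S / 03700.018,W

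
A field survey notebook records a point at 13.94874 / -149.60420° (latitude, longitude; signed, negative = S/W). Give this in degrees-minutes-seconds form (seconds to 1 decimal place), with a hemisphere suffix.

13°56′55.5″ N, 149°36′15.1″ W

Latitude: 0.948740° → 56.92440′; 0.92440 × 60 = 55.464″
Longitude is negative → W; |value| = 149.604200
Longitude: 0.604200 × 60 = 36.25200′ → 36′, remainder × 60 = 15.120″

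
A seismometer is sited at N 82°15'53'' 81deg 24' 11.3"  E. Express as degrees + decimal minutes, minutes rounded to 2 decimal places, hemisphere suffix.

82° 15.88′ N, 81° 24.19′ E

Latitude: 15 + 53/60 = 15.8833′
Longitude: seconds/60 = 0.18833; minutes = 24 + 0.18833 = 24.1883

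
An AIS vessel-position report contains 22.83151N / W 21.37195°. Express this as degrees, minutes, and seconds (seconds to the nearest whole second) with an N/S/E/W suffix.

φ: whole degrees 22; 49.89060′ → 49′ and 53.44″
Longitude: whole degrees 21; 22.31700′ → 22′ and 19.02″

22°49′53″ N, 21°22′19″ W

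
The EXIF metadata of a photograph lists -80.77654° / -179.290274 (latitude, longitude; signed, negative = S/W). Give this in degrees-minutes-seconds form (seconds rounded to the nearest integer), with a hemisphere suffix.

80°46′36″ S, 179°17′25″ W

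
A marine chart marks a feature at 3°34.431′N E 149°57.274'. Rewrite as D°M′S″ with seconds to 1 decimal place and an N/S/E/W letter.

3°34′25.9″ N, 149°57′16.4″ E

Latitude: 34.43100′ → 34′ and 0.43100 × 60 = 25.860″
λ: 57.27400′ → 57′ and 0.27400 × 60 = 16.440″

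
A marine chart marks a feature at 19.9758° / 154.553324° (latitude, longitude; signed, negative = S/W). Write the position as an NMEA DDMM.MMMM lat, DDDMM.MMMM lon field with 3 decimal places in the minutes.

1958.548,N / 15433.199,E

Latitude: fractional part 0.975800 → 58.54800 minutes
Lon: 154° + 0.553324 × 60 = 154° 33.19944′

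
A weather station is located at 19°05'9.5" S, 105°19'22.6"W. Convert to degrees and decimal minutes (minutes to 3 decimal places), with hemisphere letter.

19° 5.158′ S, 105° 19.377′ W

Lat: seconds/60 = 0.15833; minutes = 5 + 0.15833 = 5.15833
λ: 19 + 22.6/60 = 19.37667′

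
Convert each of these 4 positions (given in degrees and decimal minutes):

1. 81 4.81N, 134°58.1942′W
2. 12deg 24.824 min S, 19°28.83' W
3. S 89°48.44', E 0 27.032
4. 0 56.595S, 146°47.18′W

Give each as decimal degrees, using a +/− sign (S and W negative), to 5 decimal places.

1. 81.08017, -134.96990
2. -12.41373, -19.48050
3. -89.80733, 0.45053
4. -0.94325, -146.78633

Point 1:
  φ: 4.81′ = 0.080167°; total 81.080167
  N → positive
  Lon: 134 + 58.1942/60 = 134.969903
  hemisphere W, so the sign is −
Point 2:
  Lat: 24.824′ = 0.413733°; total 12.413733
  S → negative
  λ: 28.83′ = 0.480500°; total 19.480500
  hemisphere W, so the sign is −
Point 3:
  Lat: 89 + 48.44/60 = 89.807333
  S ⇒ negate
  Longitude: 27.032′ = 0.450533°; total 0.450533
  E ⇒ keep positive
Point 4:
  Latitude: 56.595′ = 0.943250°; total 0.943250
  S ⇒ negate
  Lon: 47.18′ = 0.786333°; total 146.786333
  hemisphere W, so the sign is −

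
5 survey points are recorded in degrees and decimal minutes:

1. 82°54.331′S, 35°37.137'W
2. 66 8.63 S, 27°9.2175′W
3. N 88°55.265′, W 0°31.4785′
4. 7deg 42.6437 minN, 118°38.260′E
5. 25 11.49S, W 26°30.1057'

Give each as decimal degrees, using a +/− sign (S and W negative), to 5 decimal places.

1. -82.90552, -35.61895
2. -66.14383, -27.15363
3. 88.92108, -0.52464
4. 7.71073, 118.63767
5. -25.19150, -26.50176

Point 1:
  φ: 82 + 54.331/60 = 82.905517
  hemisphere S, so the sign is −
  λ: 35 + 37.137/60 = 35.618950
  W ⇒ negate
Point 2:
  Lat: 8.63′ = 0.143833°; total 66.143833
  hemisphere S, so the sign is −
  λ: 27 + 9.2175/60 = 27.153625
  hemisphere W, so the sign is −
Point 3:
  φ: 88 + 55.265/60 = 88.921083
  N ⇒ keep positive
  Lon: 31.4785′ = 0.524642°; total 0.524642
  hemisphere W, so the sign is −
Point 4:
  Latitude: 42.6437′ = 0.710728°; total 7.710728
  N → positive
  Lon: 38.26′ = 0.637667°; total 118.637667
  E → positive
Point 5:
  Lat: 25 + 11.49/60 = 25.191500
  hemisphere S, so the sign is −
  Longitude: 26 + 30.1057/60 = 26.501762
  hemisphere W, so the sign is −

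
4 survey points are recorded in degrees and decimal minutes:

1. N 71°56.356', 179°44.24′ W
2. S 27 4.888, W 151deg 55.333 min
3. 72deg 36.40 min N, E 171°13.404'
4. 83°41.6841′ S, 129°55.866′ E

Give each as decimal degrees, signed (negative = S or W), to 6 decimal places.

1. 71.939267, -179.737333
2. -27.081467, -151.922217
3. 72.606667, 171.223400
4. -83.694735, 129.931100

Point 1:
  φ: 56.356′ = 0.939267°; total 71.9392667
  N → positive
  λ: 179 + 44.24/60 = 179.7373333
  W ⇒ negate
Point 2:
  φ: 27 + 4.888/60 = 27.0814667
  S ⇒ negate
  Lon: 55.333′ = 0.922217°; total 151.9222167
  W → negative
Point 3:
  φ: 36.4′ = 0.606667°; total 72.6066667
  N ⇒ keep positive
  Lon: 13.404′ = 0.223400°; total 171.2234000
  E → positive
Point 4:
  Latitude: 83 + 41.6841/60 = 83.6947350
  S ⇒ negate
  λ: 129 + 55.866/60 = 129.9311000
  E ⇒ keep positive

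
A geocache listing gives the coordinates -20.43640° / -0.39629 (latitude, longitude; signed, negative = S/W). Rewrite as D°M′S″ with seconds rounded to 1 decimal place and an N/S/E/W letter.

20°26′11.0″ S, 0°23′46.6″ W

Latitude is negative → S; |value| = 20.436400
Latitude: 0.436400 × 60 = 26.18400′ → 26′, remainder × 60 = 11.040″
Longitude is negative → W; |value| = 0.396290
Longitude: whole degrees 0; 23.77740′ → 23′ and 46.644″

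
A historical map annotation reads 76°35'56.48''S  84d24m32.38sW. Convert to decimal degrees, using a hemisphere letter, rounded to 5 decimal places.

76.59902° S, 84.40899° W

Latitude: 76 + 35/60 + 56.48/3600 = 76.599022
λ: 24′ + 32.38″ = 24.53967′; 84 + 24.53967/60 = 84.408994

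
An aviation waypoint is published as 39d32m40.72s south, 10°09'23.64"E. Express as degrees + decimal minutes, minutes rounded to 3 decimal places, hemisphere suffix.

39° 32.679′ S, 10° 9.394′ E

Lat: seconds/60 = 0.67867; minutes = 32 + 0.67867 = 32.67867
Lon: 9 + 23.64/60 = 9.39400′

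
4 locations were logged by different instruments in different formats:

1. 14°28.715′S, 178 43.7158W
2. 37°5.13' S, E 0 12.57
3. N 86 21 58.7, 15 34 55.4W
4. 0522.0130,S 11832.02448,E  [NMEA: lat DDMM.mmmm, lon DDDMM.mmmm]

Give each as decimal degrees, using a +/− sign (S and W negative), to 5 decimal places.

Point 1:
  Lat: 28.715′ = 0.478583°; total 14.478583
  hemisphere S, so the sign is −
  λ: 178 + 43.7158/60 = 178.728597
  W → negative
Point 2:
  Latitude: 37 + 5.13/60 = 37.085500
  S → negative
  Lon: 12.57′ = 0.209500°; total 0.209500
  E → positive
Point 3:
  Latitude: 21′ + 58.7″ = 21.97833′; 86 + 21.97833/60 = 86.366306
  N ⇒ keep positive
  λ: 15 + 34/60 + 55.4/3600 = 15.582056
  W → negative
Point 4:
  φ: degrees = first 2 digits = 5, minutes = 22.013; 5 + 22.013/60 = 5.366883
  S → negative
  Longitude: split at 3 digits → 118° and 32.02448′; 118 + 32.02448/60 = 118.533741
  E ⇒ keep positive

1. -14.47858, -178.72860
2. -37.08550, 0.20950
3. 86.36631, -15.58206
4. -5.36688, 118.53374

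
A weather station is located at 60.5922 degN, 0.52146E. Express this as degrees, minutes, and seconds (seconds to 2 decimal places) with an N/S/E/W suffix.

60°35′31.92″ N, 0°31′17.26″ E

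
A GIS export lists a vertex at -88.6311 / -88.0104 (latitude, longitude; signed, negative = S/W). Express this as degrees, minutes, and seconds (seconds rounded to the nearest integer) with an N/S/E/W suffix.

88°37′52″ S, 88°00′37″ W

Latitude is negative → S; |value| = 88.631100
Lat: 0.631100° → 37.86600′; 0.86600 × 60 = 51.96″
Longitude is negative → W; |value| = 88.010400
Longitude: 0.010400° → 0.62400′; 0.62400 × 60 = 37.44″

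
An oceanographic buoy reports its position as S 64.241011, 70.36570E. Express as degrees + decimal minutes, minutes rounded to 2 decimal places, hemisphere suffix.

64° 14.46′ S, 70° 21.94′ E

Lat: minutes = (64.241011 − 64) × 60 = 14.4607
λ: minutes = (70.365700 − 70) × 60 = 21.9420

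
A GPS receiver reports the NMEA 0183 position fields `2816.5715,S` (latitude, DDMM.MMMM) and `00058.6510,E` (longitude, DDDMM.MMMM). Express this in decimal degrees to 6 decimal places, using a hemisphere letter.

28.276192° S, 0.977517° E

Latitude: split at 2 digits → 28° and 16.5715′; 28 + 16.5715/60 = 28.2761917
Lon: split at 3 digits → 000° and 58.651′; 0 + 58.651/60 = 0.9775167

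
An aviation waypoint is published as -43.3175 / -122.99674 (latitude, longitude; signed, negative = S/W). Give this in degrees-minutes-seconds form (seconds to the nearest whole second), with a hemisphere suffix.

43°19′3″ S, 122°59′48″ W

Latitude is negative → S; |value| = 43.317500
φ: whole degrees 43; 19.05000′ → 19′ and 3.00″
Longitude is negative → W; |value| = 122.996740
Longitude: whole degrees 122; 59.80440′ → 59′ and 48.26″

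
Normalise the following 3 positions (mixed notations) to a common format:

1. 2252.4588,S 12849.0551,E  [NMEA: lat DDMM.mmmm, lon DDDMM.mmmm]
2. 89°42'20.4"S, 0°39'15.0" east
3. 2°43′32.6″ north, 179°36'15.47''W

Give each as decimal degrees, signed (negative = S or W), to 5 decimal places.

1. -22.87431, 128.81759
2. -89.70567, 0.65417
3. 2.72572, -179.60430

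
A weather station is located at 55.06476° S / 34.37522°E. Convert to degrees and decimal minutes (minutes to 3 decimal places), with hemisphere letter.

Lat: minutes = (55.064760 − 55) × 60 = 3.88560
λ: minutes = (34.375220 − 34) × 60 = 22.51320

55° 3.886′ S, 34° 22.513′ E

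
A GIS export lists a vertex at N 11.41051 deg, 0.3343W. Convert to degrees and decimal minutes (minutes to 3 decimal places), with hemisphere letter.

11° 24.631′ N, 0° 20.058′ W

Lat: fractional part 0.410510 → 24.63060 minutes
λ: fractional part 0.334300 → 20.05800 minutes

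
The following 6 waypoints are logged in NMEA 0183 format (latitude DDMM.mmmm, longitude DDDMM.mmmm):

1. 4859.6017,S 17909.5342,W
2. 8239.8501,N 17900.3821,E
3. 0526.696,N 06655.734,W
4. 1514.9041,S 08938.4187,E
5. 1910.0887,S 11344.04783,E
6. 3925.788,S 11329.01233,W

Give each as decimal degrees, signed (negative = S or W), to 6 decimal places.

Point 1:
  φ: degrees = first 2 digits = 48, minutes = 59.6017; 48 + 59.6017/60 = 48.9933617
  S → negative
  λ: degrees = first 3 digits = 179, minutes = 9.5342; 179 + 9.5342/60 = 179.1589033
  hemisphere W, so the sign is −
Point 2:
  Latitude: degrees = first 2 digits = 82, minutes = 39.8501; 82 + 39.8501/60 = 82.6641683
  N ⇒ keep positive
  Longitude: degrees = first 3 digits = 179, minutes = 0.3821; 179 + 0.3821/60 = 179.0063683
  E ⇒ keep positive
Point 3:
  φ: degrees = first 2 digits = 5, minutes = 26.696; 5 + 26.696/60 = 5.4449333
  N ⇒ keep positive
  λ: split at 3 digits → 066° and 55.734′; 66 + 55.734/60 = 66.9289000
  W ⇒ negate
Point 4:
  Latitude: split at 2 digits → 15° and 14.9041′; 15 + 14.9041/60 = 15.2484017
  S → negative
  λ: degrees = first 3 digits = 89, minutes = 38.4187; 89 + 38.4187/60 = 89.6403117
  E ⇒ keep positive
Point 5:
  φ: degrees = first 2 digits = 19, minutes = 10.0887; 19 + 10.0887/60 = 19.1681450
  hemisphere S, so the sign is −
  λ: degrees = first 3 digits = 113, minutes = 44.04783; 113 + 44.04783/60 = 113.7341305
  E ⇒ keep positive
Point 6:
  φ: split at 2 digits → 39° and 25.788′; 39 + 25.788/60 = 39.4298000
  S → negative
  Longitude: degrees = first 3 digits = 113, minutes = 29.01233; 113 + 29.01233/60 = 113.4835388
  W → negative

1. -48.993362, -179.158903
2. 82.664168, 179.006368
3. 5.444933, -66.928900
4. -15.248402, 89.640312
5. -19.168145, 113.734131
6. -39.429800, -113.483539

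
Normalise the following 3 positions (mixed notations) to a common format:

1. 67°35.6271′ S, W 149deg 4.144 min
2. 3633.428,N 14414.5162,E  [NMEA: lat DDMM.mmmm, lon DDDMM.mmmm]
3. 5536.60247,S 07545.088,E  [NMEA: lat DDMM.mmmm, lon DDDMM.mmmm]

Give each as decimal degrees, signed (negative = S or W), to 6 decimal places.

1. -67.593785, -149.069067
2. 36.557133, 144.241937
3. -55.610041, 75.751467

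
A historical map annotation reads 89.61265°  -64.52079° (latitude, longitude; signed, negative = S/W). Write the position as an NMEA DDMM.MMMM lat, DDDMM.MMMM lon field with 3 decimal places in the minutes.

8936.759,N / 06431.247,W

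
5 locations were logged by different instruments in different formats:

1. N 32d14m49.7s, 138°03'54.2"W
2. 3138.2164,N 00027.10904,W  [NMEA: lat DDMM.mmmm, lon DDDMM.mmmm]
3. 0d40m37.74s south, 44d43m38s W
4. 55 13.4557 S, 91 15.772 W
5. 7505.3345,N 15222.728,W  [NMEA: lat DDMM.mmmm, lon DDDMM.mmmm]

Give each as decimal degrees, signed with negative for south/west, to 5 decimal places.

1. 32.24714, -138.06506
2. 31.63694, -0.45182
3. -0.67715, -44.72722
4. -55.22426, -91.26287
5. 75.08891, -152.37880

Point 1:
  Latitude: 32° + 14/60 + 49.7/3600 = 32 + 0.233333 + 0.013806 = 32.247139
  N ⇒ keep positive
  Lon: 138° + 3/60 + 54.2/3600 = 138 + 0.050000 + 0.015056 = 138.065056
  hemisphere W, so the sign is −
Point 2:
  Lat: split at 2 digits → 31° and 38.2164′; 31 + 38.2164/60 = 31.636940
  N → positive
  Lon: split at 3 digits → 000° and 27.10904′; 0 + 27.10904/60 = 0.451817
  hemisphere W, so the sign is −
Point 3:
  Latitude: 40′ + 37.74″ = 40.62900′; 0 + 40.62900/60 = 0.677150
  S ⇒ negate
  Lon: 44 + 43/60 + 38/3600 = 44.727222
  hemisphere W, so the sign is −
Point 4:
  Latitude: 55 + 13.4557/60 = 55.224262
  hemisphere S, so the sign is −
  λ: 15.772′ = 0.262867°; total 91.262867
  hemisphere W, so the sign is −
Point 5:
  Latitude: split at 2 digits → 75° and 5.3345′; 75 + 5.3345/60 = 75.088908
  N ⇒ keep positive
  λ: split at 3 digits → 152° and 22.728′; 152 + 22.728/60 = 152.378800
  W ⇒ negate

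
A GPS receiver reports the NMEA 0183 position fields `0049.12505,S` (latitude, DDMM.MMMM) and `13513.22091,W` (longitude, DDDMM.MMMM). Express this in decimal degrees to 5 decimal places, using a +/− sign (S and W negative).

-0.81875, -135.22035

Latitude: split at 2 digits → 00° and 49.12505′; 0 + 49.12505/60 = 0.818751
S → negative
Longitude: split at 3 digits → 135° and 13.22091′; 135 + 13.22091/60 = 135.220349
W ⇒ negate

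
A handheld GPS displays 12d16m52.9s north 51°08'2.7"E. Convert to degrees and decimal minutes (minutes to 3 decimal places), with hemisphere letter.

12° 16.882′ N, 51° 8.045′ E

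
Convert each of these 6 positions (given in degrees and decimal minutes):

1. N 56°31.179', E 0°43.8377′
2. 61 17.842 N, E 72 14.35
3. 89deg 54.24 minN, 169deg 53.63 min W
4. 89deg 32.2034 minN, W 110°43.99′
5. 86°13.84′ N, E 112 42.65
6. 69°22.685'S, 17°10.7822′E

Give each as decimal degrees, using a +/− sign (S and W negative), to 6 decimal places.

1. 56.519650, 0.730628
2. 61.297367, 72.239167
3. 89.904000, -169.893833
4. 89.536723, -110.733167
5. 86.230667, 112.710833
6. -69.378083, 17.179703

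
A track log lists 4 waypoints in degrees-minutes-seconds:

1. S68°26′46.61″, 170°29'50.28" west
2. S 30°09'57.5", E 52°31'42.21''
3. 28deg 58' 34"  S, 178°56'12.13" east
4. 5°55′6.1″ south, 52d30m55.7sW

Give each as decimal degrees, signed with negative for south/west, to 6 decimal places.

1. -68.446281, -170.497300
2. -30.165972, 52.528392
3. -28.976111, 178.936703
4. -5.918361, -52.515472

Point 1:
  φ: 68° + 26/60 + 46.61/3600 = 68 + 0.433333 + 0.012947 = 68.4462806
  S → negative
  Lon: 170° + 29/60 + 50.28/3600 = 170 + 0.483333 + 0.013967 = 170.4973000
  W → negative
Point 2:
  Lat: 30 + 9/60 + 57.5/3600 = 30.1659722
  hemisphere S, so the sign is −
  λ: 52° + 31/60 + 42.21/3600 = 52 + 0.516667 + 0.011725 = 52.5283917
  E ⇒ keep positive
Point 3:
  Latitude: 28 + 58/60 + 34/3600 = 28.9761111
  S → negative
  λ: 178° + 56/60 + 12.13/3600 = 178 + 0.933333 + 0.003369 = 178.9367028
  E → positive
Point 4:
  φ: 5° + 55/60 + 6.1/3600 = 5 + 0.916667 + 0.001694 = 5.9183611
  S → negative
  λ: 52° + 30/60 + 55.7/3600 = 52 + 0.500000 + 0.015472 = 52.5154722
  hemisphere W, so the sign is −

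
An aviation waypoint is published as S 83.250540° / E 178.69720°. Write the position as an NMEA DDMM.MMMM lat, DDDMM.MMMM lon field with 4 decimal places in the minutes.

Lat: fractional part 0.250540 → 15.032400 minutes
Longitude: 178° + 0.697200 × 60 = 178° 41.832000′

8315.0324,S / 17841.8320,E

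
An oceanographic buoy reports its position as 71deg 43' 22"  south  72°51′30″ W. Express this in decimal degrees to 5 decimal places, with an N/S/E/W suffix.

Lat: 71 + 43/60 + 22/3600 = 71.722778
Lon: 72° + 51/60 + 30/3600 = 72 + 0.850000 + 0.008333 = 72.858333

71.72278° S, 72.85833° W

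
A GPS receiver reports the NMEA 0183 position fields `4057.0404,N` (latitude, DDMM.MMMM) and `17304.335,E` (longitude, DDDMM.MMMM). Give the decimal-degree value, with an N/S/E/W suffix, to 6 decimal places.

40.950673° N, 173.072250° E

Latitude: split at 2 digits → 40° and 57.0404′; 40 + 57.0404/60 = 40.9506733
Lon: split at 3 digits → 173° and 4.335′; 173 + 4.335/60 = 173.0722500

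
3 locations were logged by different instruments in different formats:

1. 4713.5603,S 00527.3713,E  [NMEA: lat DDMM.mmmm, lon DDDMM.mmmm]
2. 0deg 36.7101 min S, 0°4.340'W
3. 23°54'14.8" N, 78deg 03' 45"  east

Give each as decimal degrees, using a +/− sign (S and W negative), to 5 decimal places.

Point 1:
  Latitude: split at 2 digits → 47° and 13.5603′; 47 + 13.5603/60 = 47.226005
  S ⇒ negate
  λ: degrees = first 3 digits = 5, minutes = 27.3713; 5 + 27.3713/60 = 5.456188
  E ⇒ keep positive
Point 2:
  Lat: 0 + 36.7101/60 = 0.611835
  S → negative
  Lon: 4.34′ = 0.072333°; total 0.072333
  W ⇒ negate
Point 3:
  φ: 23 + 54/60 + 14.8/3600 = 23.904111
  N → positive
  Longitude: 78° + 3/60 + 45/3600 = 78 + 0.050000 + 0.012500 = 78.062500
  E ⇒ keep positive

1. -47.22601, 5.45619
2. -0.61184, -0.07233
3. 23.90411, 78.06250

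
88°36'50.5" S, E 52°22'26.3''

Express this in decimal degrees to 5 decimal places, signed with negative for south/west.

Lat: 88 + 36/60 + 50.5/3600 = 88.614028
S → negative
Lon: 22′ + 26.3″ = 22.43833′; 52 + 22.43833/60 = 52.373972
E ⇒ keep positive

-88.61403, 52.37397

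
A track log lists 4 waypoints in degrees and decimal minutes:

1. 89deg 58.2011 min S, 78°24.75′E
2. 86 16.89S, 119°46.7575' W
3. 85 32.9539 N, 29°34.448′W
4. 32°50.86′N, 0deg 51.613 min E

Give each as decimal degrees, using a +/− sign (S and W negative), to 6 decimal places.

1. -89.970018, 78.412500
2. -86.281500, -119.779292
3. 85.549232, -29.574133
4. 32.847667, 0.860217

Point 1:
  Lat: 89 + 58.2011/60 = 89.9700183
  S ⇒ negate
  λ: 24.75′ = 0.412500°; total 78.4125000
  E ⇒ keep positive
Point 2:
  φ: 86 + 16.89/60 = 86.2815000
  S ⇒ negate
  Longitude: 119 + 46.7575/60 = 119.7792917
  W → negative
Point 3:
  Latitude: 32.9539′ = 0.549232°; total 85.5492317
  N ⇒ keep positive
  Lon: 34.448′ = 0.574133°; total 29.5741333
  W → negative
Point 4:
  Latitude: 50.86′ = 0.847667°; total 32.8476667
  N ⇒ keep positive
  λ: 51.613′ = 0.860217°; total 0.8602167
  E ⇒ keep positive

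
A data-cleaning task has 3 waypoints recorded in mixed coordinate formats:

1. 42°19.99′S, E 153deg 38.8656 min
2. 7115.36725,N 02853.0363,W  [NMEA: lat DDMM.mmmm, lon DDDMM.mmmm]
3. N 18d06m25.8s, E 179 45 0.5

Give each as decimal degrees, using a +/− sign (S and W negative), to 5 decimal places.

Point 1:
  Lat: 42 + 19.99/60 = 42.333167
  S ⇒ negate
  Lon: 38.8656′ = 0.647760°; total 153.647760
  E → positive
Point 2:
  φ: degrees = first 2 digits = 71, minutes = 15.36725; 71 + 15.36725/60 = 71.256121
  N → positive
  Longitude: degrees = first 3 digits = 28, minutes = 53.0363; 28 + 53.0363/60 = 28.883938
  W → negative
Point 3:
  φ: 18 + 6/60 + 25.8/3600 = 18.107167
  N → positive
  λ: 45′ + 0.5″ = 45.00833′; 179 + 45.00833/60 = 179.750139
  E → positive

1. -42.33317, 153.64776
2. 71.25612, -28.88394
3. 18.10717, 179.75014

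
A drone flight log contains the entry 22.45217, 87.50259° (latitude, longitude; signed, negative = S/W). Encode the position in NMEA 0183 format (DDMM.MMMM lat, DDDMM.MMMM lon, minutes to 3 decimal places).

2227.130,N / 08730.155,E

φ: minutes = (22.452170 − 22) × 60 = 27.13020
Lon: minutes = (87.502590 − 87) × 60 = 30.15540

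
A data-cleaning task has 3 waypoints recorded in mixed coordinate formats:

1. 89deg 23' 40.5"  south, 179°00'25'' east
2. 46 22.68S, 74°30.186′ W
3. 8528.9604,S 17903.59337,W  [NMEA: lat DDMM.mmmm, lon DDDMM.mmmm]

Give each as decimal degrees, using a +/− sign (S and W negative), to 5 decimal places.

Point 1:
  Lat: 89 + 23/60 + 40.5/3600 = 89.394583
  S → negative
  Longitude: 0′ + 25″ = 0.41667′; 179 + 0.41667/60 = 179.006944
  E ⇒ keep positive
Point 2:
  φ: 46 + 22.68/60 = 46.378000
  hemisphere S, so the sign is −
  Lon: 74 + 30.186/60 = 74.503100
  W ⇒ negate
Point 3:
  φ: split at 2 digits → 85° and 28.9604′; 85 + 28.9604/60 = 85.482673
  S ⇒ negate
  Longitude: split at 3 digits → 179° and 3.59337′; 179 + 3.59337/60 = 179.059890
  hemisphere W, so the sign is −

1. -89.39458, 179.00694
2. -46.37800, -74.50310
3. -85.48267, -179.05989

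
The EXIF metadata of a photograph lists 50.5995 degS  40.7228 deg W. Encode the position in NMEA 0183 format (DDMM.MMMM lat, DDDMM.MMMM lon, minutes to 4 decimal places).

Latitude: 50° + 0.599500 × 60 = 50° 35.970000′
Lon: minutes = (40.722800 − 40) × 60 = 43.368000

5035.9700,S / 04043.3680,W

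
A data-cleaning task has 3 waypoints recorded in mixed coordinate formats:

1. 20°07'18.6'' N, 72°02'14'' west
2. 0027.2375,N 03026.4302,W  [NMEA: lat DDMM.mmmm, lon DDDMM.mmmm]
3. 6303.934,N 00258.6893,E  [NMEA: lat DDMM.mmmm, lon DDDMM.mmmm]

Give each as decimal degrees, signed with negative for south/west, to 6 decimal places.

Point 1:
  φ: 20° + 7/60 + 18.6/3600 = 20 + 0.116667 + 0.005167 = 20.1218333
  N ⇒ keep positive
  λ: 72° + 2/60 + 14/3600 = 72 + 0.033333 + 0.003889 = 72.0372222
  W ⇒ negate
Point 2:
  Lat: degrees = first 2 digits = 0, minutes = 27.2375; 0 + 27.2375/60 = 0.4539583
  N → positive
  Lon: split at 3 digits → 030° and 26.4302′; 30 + 26.4302/60 = 30.4405033
  W ⇒ negate
Point 3:
  Latitude: split at 2 digits → 63° and 3.934′; 63 + 3.934/60 = 63.0655667
  N → positive
  Lon: split at 3 digits → 002° and 58.6893′; 2 + 58.6893/60 = 2.9781550
  E → positive

1. 20.121833, -72.037222
2. 0.453958, -30.440503
3. 63.065567, 2.978155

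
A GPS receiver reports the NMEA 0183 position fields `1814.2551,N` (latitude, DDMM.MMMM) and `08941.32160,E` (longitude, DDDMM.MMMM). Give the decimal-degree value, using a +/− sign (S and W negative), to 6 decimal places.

Lat: degrees = first 2 digits = 18, minutes = 14.2551; 18 + 14.2551/60 = 18.2375850
N → positive
Longitude: split at 3 digits → 089° and 41.3216′; 89 + 41.3216/60 = 89.6886933
E → positive

18.237585, 89.688693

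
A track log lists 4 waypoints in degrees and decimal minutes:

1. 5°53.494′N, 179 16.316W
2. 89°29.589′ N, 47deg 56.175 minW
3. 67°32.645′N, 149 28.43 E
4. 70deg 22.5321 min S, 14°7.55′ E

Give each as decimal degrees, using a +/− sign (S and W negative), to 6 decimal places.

Point 1:
  Latitude: 53.494′ = 0.891567°; total 5.8915667
  N ⇒ keep positive
  Lon: 16.316′ = 0.271933°; total 179.2719333
  W ⇒ negate
Point 2:
  Latitude: 89 + 29.589/60 = 89.4931500
  N ⇒ keep positive
  Lon: 56.175′ = 0.936250°; total 47.9362500
  hemisphere W, so the sign is −
Point 3:
  Lat: 32.645′ = 0.544083°; total 67.5440833
  N ⇒ keep positive
  λ: 28.43′ = 0.473833°; total 149.4738333
  E ⇒ keep positive
Point 4:
  Latitude: 70 + 22.5321/60 = 70.3755350
  S → negative
  Lon: 14 + 7.55/60 = 14.1258333
  E → positive

1. 5.891567, -179.271933
2. 89.493150, -47.936250
3. 67.544083, 149.473833
4. -70.375535, 14.125833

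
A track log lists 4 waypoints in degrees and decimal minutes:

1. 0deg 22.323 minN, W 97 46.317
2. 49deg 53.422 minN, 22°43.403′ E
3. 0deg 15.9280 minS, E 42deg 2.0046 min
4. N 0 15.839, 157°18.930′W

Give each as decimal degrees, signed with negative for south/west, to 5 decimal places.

1. 0.37205, -97.77195
2. 49.89037, 22.72338
3. -0.26547, 42.03341
4. 0.26398, -157.31550

Point 1:
  φ: 22.323′ = 0.372050°; total 0.372050
  N → positive
  Longitude: 46.317′ = 0.771950°; total 97.771950
  hemisphere W, so the sign is −
Point 2:
  Latitude: 49 + 53.422/60 = 49.890367
  N → positive
  Longitude: 43.403′ = 0.723383°; total 22.723383
  E ⇒ keep positive
Point 3:
  Latitude: 15.928′ = 0.265467°; total 0.265467
  hemisphere S, so the sign is −
  λ: 42 + 2.0046/60 = 42.033410
  E ⇒ keep positive
Point 4:
  Latitude: 15.839′ = 0.263983°; total 0.263983
  N → positive
  λ: 157 + 18.93/60 = 157.315500
  hemisphere W, so the sign is −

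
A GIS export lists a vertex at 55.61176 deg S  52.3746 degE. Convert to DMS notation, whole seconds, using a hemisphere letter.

55°36′42″ S, 52°22′29″ E

φ: 0.611760 × 60 = 36.70560′ → 36′, remainder × 60 = 42.34″
λ: 0.374600 × 60 = 22.47600′ → 22′, remainder × 60 = 28.56″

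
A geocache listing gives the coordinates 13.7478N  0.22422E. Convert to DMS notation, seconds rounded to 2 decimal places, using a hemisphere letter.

φ: whole degrees 13; 44.86800′ → 44′ and 52.0800″
Longitude: whole degrees 0; 13.45320′ → 13′ and 27.1920″

13°44′52.08″ N, 0°13′27.19″ E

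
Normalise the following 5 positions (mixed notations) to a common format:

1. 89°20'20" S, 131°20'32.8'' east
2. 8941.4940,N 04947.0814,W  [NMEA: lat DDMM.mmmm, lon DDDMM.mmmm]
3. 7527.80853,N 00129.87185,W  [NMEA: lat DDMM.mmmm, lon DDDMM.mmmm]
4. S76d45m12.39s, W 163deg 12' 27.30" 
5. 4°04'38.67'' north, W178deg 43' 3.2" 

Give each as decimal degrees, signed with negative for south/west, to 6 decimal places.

Point 1:
  Lat: 89 + 20/60 + 20/3600 = 89.3388889
  hemisphere S, so the sign is −
  Lon: 131° + 20/60 + 32.8/3600 = 131 + 0.333333 + 0.009111 = 131.3424444
  E → positive
Point 2:
  φ: split at 2 digits → 89° and 41.494′; 89 + 41.494/60 = 89.6915667
  N → positive
  λ: split at 3 digits → 049° and 47.0814′; 49 + 47.0814/60 = 49.7846900
  W → negative
Point 3:
  Lat: split at 2 digits → 75° and 27.80853′; 75 + 27.80853/60 = 75.4634755
  N ⇒ keep positive
  λ: split at 3 digits → 001° and 29.87185′; 1 + 29.87185/60 = 1.4978642
  W → negative
Point 4:
  Latitude: 76 + 45/60 + 12.39/3600 = 76.7534417
  S → negative
  λ: 163 + 12/60 + 27.3/3600 = 163.2075833
  hemisphere W, so the sign is −
Point 5:
  φ: 4° + 4/60 + 38.67/3600 = 4 + 0.066667 + 0.010742 = 4.0774083
  N → positive
  λ: 178 + 43/60 + 3.2/3600 = 178.7175556
  W ⇒ negate

1. -89.338889, 131.342444
2. 89.691567, -49.784690
3. 75.463476, -1.497864
4. -76.753442, -163.207583
5. 4.077408, -178.717556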